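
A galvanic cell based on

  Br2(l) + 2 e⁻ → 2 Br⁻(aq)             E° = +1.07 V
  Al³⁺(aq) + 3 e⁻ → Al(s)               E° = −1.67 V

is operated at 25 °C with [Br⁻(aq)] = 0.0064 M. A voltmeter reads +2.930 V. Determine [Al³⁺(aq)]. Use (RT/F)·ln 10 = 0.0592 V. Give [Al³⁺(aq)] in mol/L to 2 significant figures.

0.00090 M

The Br₂/Br⁻ couple has the larger reduction potential, so it is the cathode: E°cell = +1.07 − (−1.67) = +2.74 V and n = 6.
Since E = E° − (0.0592/n)·log Q, log Q = n(E° − E)/0.0592 = −19.257.
Balancing electrons gives 3 Br2(l) + 2 Al(s) → 6 Br⁻(aq) + 2 Al³⁺(aq); thus Q = [Br⁻(aq)]^6·[Al³⁺(aq)]^2.
Isolating [Al³⁺(aq)] in Q = 10^{−19.257} yields log [Al³⁺(aq)] = −3.047, i.e. 0.00090 M.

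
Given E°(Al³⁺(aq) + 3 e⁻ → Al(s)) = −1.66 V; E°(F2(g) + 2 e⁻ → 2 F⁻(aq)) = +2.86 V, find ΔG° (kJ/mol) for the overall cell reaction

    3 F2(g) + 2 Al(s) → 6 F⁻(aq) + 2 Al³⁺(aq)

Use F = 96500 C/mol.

In the reaction as written F2(g) is reduced, so the F₂/F⁻ couple is the cathode and Al³⁺/Al is the anode.
E°cell = +2.86 − (−1.66) = +4.52 V; balancing electrons gives n = 6.
ΔG° = −nFE°cell = −(6)(96500)(+4.52) J/mol = −2617 kJ/mol.

−2617 kJ/mol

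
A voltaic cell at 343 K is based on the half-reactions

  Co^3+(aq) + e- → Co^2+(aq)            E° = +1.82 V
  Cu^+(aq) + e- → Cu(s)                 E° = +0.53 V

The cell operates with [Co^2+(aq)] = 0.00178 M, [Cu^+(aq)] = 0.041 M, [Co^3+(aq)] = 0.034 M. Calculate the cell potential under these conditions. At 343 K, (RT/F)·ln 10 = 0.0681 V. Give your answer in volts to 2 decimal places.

The Co³⁺/Co²⁺ couple has the more positive E°, so it is the cathode; Cu⁺/Cu is the anode.
The standard potential is +1.82 − (+0.53) = +1.29 V and the balanced reaction transfers n = 1 electron.
Balancing gives Co^3+(aq) + Cu(s) → Co^2+(aq) + Cu^+(aq); hence Q = ([Co^2+(aq)]·[Cu^+(aq)]) / [Co^3+(aq)] = 0.00215 (log Q = −2.668).
By the Nernst equation, E = +1.29 − (0.0681/1)·(−2.668) = +1.47 V.

+1.47 V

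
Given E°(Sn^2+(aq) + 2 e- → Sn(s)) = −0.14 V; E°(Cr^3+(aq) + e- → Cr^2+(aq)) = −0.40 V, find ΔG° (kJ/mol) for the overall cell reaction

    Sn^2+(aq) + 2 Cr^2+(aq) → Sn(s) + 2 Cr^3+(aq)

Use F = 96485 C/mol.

In the reaction as written Sn^2+(aq) is reduced, so the Sn²⁺/Sn couple is the cathode and Cr³⁺/Cr²⁺ is the anode.
E°cell = −0.14 − (−0.40) = +0.26 V; balancing electrons gives n = 2.
ΔG° = −nFE°cell = −(2)(96485)(+0.26) J/mol = −50.2 kJ/mol.

−50.2 kJ/mol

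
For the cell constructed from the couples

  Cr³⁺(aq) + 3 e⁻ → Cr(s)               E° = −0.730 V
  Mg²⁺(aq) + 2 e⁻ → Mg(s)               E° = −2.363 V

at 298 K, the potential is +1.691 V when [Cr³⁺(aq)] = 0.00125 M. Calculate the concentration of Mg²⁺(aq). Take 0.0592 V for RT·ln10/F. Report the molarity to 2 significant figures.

0.00013 M

With Cr³⁺/Cr at the cathode and Mg²⁺/Mg at the anode, E°cell = −0.730 − (−2.363) = +1.633 V (n = 6).
Rearranging E = E° − (0.0592/n)·log Q gives log Q = 6(+1.633 − (+1.691))/0.0592 = −5.878.
The balanced reaction is 2 Cr³⁺(aq) + 3 Mg(s) → 2 Cr(s) + 3 Mg²⁺(aq), so Q = [Mg²⁺(aq)]^3 / [Cr³⁺(aq)]^2.
Substituting the known concentrations and solving, log [Mg²⁺(aq)] = −3.895 and [Mg²⁺(aq)] = 0.00013 M.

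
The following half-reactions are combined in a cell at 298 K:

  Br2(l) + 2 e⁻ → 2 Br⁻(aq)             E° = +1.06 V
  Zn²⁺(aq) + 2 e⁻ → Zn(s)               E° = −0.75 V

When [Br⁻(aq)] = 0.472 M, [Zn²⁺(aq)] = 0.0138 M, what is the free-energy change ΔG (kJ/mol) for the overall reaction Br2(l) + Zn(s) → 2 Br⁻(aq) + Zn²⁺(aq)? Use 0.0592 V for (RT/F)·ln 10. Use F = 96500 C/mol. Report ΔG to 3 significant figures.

−364 kJ/mol

With Br₂/Br⁻ reduced at the cathode, E°cell = +1.06 − (−0.75) = +1.81 V and n = 2.
The reaction quotient is [Br⁻(aq)]^2·[Zn²⁺(aq)] = 0.00307; by Nernst, E = +1.81 − (0.0592/2)(−2.512) = +1.8844 V.
Then ΔG = −nFE = −2 × 96500 × +1.8844 J/mol = −364 kJ/mol.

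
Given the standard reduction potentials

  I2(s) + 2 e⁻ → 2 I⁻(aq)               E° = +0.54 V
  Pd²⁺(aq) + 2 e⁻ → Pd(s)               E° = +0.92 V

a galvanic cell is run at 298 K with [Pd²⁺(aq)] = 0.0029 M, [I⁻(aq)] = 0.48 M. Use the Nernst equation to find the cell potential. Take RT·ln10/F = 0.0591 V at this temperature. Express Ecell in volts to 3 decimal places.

+0.286 V

Pd²⁺/Pd is reduced (cathode, E° = +0.92 V) and I₂/I⁻ is oxidized (anode).
E°cell = +0.92 − (+0.54) = +0.38 V, with n = 2 electrons transferred.
Balancing gives Pd²⁺(aq) + 2 I⁻(aq) → Pd(s) + I2(s); hence Q = 1 / ([Pd²⁺(aq)]·[I⁻(aq)]^2) = 1.5×10^3 (log Q = 3.175).
By the Nernst equation, E = +0.38 − (0.0591/2)·(3.175) = +0.286 V.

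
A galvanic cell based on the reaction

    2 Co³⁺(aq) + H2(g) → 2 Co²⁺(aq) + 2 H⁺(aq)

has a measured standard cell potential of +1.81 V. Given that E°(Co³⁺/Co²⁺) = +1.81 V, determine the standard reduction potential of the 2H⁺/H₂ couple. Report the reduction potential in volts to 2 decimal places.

In the reaction as written the Co³⁺/Co²⁺ couple is reduced (cathode) and 2H⁺/H₂ is oxidized (anode), so E°cell = E°(Co³⁺/Co²⁺) − E°(2H⁺/H₂).
E°(2H⁺/H₂) = E°(cathode) − E°cell = +1.81 − (+1.81) = +0.00 V.

+0.00 V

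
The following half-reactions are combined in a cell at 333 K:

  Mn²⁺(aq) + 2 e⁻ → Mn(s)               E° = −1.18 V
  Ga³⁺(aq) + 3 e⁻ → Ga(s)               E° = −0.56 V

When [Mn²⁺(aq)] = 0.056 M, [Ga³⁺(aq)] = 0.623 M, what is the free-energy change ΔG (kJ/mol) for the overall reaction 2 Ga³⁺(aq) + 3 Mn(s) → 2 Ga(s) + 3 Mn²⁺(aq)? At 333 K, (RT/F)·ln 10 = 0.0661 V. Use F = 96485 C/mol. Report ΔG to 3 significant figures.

E°cell = −0.56 − (−1.18) = +0.62 V; the balanced reaction transfers n = 6 electrons.
Here Q = [Mn²⁺(aq)]^3 / [Ga³⁺(aq)]^2 = 0.000452 (log Q = −3.344), giving E = +0.62 − (0.0661/6)·(−3.344) = +0.6568 V.
ΔG = −nFE = −(6)(96485)(+0.6568) J/mol = −380 kJ/mol.

−380 kJ/mol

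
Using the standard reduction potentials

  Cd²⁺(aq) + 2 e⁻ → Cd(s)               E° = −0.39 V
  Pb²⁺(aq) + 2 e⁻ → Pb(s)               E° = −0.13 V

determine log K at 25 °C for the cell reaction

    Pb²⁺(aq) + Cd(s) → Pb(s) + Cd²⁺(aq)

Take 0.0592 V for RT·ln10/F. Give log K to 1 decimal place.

The Pb²⁺/Pb couple is reduced (cathode); E°cell = −0.13 − (−0.39) = +0.26 V with n = 2.
At equilibrium E = 0, so log K = nE°cell / 0.0592 = (2)(+0.26) / 0.0592 = 8.8.

log K = 8.8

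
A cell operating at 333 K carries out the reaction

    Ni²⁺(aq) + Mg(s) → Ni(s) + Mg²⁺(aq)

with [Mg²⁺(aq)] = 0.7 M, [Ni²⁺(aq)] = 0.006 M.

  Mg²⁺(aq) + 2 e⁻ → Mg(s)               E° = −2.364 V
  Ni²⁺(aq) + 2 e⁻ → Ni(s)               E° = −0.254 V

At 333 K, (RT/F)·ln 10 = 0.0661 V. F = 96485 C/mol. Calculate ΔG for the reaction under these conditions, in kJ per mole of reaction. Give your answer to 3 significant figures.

The standard cell potential is −0.254 − (−2.364) = +2.110 V, with n = 2 electrons in the balanced equation.
The reaction quotient is [Mg²⁺(aq)] / [Ni²⁺(aq)] = 117; by Nernst, E = +2.110 − (0.0661/2)(2.067) = +2.0417 V.
Then ΔG = −nFE = −2 × 96485 × +2.0417 J/mol = −394 kJ/mol.

−394 kJ/mol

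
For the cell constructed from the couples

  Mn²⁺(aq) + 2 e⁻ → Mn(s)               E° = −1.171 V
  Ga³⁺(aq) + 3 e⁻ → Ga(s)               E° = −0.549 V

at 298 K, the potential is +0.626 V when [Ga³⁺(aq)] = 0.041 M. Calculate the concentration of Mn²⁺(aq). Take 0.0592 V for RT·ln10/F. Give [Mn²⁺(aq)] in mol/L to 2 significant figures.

0.087 M

With Ga³⁺/Ga at the cathode and Mn²⁺/Mn at the anode, E°cell = −0.549 − (−1.171) = +0.622 V (n = 6).
Since E = E° − (0.0592/n)·log Q, log Q = n(E° − E)/0.0592 = −0.405.
For 2 Ga³⁺(aq) + 3 Mn(s) → 2 Ga(s) + 3 Mn²⁺(aq), the reaction quotient is Q = [Mn²⁺(aq)]^3 / [Ga³⁺(aq)]^2.
Solving for the unknown gives log [Mn²⁺(aq)] = −1.060, so [Mn²⁺(aq)] ≈ 0.087 M.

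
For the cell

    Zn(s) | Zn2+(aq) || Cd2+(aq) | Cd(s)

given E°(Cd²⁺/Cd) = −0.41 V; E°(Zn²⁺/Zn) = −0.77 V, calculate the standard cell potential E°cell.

By convention the left-hand electrode in cell notation is the anode (oxidation) and the right-hand electrode is the cathode (reduction).
E°cell = E°(right) − E°(left) = −0.41 − (−0.77) = +0.36 V.

+0.36 V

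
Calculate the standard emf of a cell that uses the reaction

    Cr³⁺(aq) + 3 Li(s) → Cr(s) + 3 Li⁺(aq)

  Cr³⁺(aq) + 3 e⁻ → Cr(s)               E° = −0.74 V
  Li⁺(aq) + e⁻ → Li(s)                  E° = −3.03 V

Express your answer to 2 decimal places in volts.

+2.29 V

Cr³⁺(aq) gains electrons, so the Cr³⁺/Cr couple is the cathode; the Li⁺/Li couple is the anode.
E°cell = E°(cathode) − E°(anode) = −0.74 − (−3.03) = +2.29 V.
The positive value indicates the reaction is spontaneous as written.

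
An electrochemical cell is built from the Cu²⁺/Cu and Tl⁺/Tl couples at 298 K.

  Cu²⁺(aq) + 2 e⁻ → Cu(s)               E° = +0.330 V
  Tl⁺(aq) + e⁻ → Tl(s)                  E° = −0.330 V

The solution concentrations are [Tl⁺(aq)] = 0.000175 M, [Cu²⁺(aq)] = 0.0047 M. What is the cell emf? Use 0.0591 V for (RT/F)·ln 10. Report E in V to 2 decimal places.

Since E°(Cu²⁺/Cu) > E°(Tl⁺/Tl), Cu²⁺/Cu serves as the cathode.
E°cell = E°cat − E°an = +0.330 − (−0.330) = +0.660 V; n = 2.
For the overall reaction Cu²⁺(aq) + 2 Tl(s) → Cu(s) + 2 Tl⁺(aq), Q = [Tl⁺(aq)]^2 / [Cu²⁺(aq)] = 6.52×10^−6, giving log Q = −5.186.
Applying E = E° − (RT ln10/nF)·log Q gives +0.660 − (0.0591/2)(−5.186) = +0.81 V.

+0.81 V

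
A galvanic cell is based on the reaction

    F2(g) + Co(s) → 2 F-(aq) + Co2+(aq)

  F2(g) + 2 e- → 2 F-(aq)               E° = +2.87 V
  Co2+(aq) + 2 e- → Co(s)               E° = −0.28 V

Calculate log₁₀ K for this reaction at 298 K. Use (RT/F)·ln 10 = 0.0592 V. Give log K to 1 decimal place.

log K = 106.4

The F₂/F⁻ couple is reduced (cathode); E°cell = +2.87 − (−0.28) = +3.15 V with n = 2.
At equilibrium E = 0, so log K = nE°cell / 0.0592 = (2)(+3.15) / 0.0592 = 106.4.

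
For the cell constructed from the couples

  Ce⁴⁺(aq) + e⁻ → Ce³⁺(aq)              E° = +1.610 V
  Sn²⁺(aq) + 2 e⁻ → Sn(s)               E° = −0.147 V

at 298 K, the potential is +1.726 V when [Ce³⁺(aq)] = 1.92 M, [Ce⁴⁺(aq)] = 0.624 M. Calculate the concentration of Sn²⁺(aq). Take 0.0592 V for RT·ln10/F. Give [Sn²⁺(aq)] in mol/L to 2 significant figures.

Ce⁴⁺/Ce³⁺ is the cathode (higher E°); E°cell = +1.610 − (−0.147) = +1.757 V with n = 2.
From the Nernst equation, log Q = n(E° − E)/0.0592 = 2·(+1.757 − (+1.726))/0.0592 = 1.047.
For 2 Ce⁴⁺(aq) + Sn(s) → 2 Ce³⁺(aq) + Sn²⁺(aq), the reaction quotient is Q = ([Ce³⁺(aq)]^2·[Sn²⁺(aq)]) / [Ce⁴⁺(aq)]^2.
Isolating [Sn²⁺(aq)] in Q = 10^{1.047} yields log [Sn²⁺(aq)] = 0.071, i.e. 1.2 M.

1.2 M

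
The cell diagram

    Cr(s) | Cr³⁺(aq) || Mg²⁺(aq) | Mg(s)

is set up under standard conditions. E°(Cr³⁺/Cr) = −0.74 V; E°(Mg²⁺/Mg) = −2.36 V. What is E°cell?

−1.62 V

By convention the left-hand electrode in cell notation is the anode (oxidation) and the right-hand electrode is the cathode (reduction).
E°cell = E°(right) − E°(left) = −2.36 − (−0.74) = −1.62 V.
The negative sign shows that, as written, the cell would require an external voltage to drive the reaction.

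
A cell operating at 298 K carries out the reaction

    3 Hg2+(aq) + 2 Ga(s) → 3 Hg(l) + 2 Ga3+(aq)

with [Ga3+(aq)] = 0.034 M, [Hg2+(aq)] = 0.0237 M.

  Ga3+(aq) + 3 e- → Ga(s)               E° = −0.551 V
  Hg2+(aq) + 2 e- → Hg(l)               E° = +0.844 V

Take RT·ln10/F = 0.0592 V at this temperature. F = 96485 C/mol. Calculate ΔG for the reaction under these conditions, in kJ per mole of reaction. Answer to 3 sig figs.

−797 kJ/mol

With Hg²⁺/Hg reduced at the cathode, E°cell = +0.844 − (−0.551) = +1.395 V and n = 6.
Q = [Ga3+(aq)]^2 / [Hg2+(aq)]^3 = 86.8, so log Q = 1.939 and E = +1.395 − (0.0592/6)(1.939) = +1.3759 V.
ΔG = −nFE = −(6)(96485)(+1.3759) J/mol = −797 kJ/mol.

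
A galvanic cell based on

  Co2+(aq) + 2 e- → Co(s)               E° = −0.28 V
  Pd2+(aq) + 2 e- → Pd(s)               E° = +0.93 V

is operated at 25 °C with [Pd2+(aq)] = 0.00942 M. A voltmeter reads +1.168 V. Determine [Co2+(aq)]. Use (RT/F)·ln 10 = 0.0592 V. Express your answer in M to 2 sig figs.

With Pd²⁺/Pd at the cathode and Co²⁺/Co at the anode, E°cell = +0.93 − (−0.28) = +1.21 V (n = 2).
From the Nernst equation, log Q = n(E° − E)/0.0592 = 2·(+1.21 − (+1.168))/0.0592 = 1.419.
The balanced reaction is Pd2+(aq) + Co(s) → Pd(s) + Co2+(aq), so Q = [Co2+(aq)] / [Pd2+(aq)].
Isolating [Co2+(aq)] in Q = 10^{1.419} yields log [Co2+(aq)] = −0.607, i.e. 0.25 M.

0.25 M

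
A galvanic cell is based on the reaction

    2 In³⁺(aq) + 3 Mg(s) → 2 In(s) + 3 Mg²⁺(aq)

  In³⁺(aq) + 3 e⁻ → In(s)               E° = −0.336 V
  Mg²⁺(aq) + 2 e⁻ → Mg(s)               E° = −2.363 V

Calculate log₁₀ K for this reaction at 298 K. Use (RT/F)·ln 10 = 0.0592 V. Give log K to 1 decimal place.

log K = 205.4

The In³⁺/In couple is reduced (cathode); E°cell = −0.336 − (−2.363) = +2.027 V with n = 6.
At equilibrium E = 0, so log K = nE°cell / 0.0592 = (6)(+2.027) / 0.0592 = 205.4.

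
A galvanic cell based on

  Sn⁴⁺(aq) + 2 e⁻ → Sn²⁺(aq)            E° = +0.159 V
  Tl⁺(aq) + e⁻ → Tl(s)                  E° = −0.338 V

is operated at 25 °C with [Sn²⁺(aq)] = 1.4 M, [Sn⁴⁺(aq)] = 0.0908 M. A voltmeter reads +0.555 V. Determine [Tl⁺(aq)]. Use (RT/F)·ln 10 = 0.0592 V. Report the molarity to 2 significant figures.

With Sn⁴⁺/Sn²⁺ at the cathode and Tl⁺/Tl at the anode, E°cell = +0.159 − (−0.338) = +0.497 V (n = 2).
From the Nernst equation, log Q = n(E° − E)/0.0592 = 2·(+0.497 − (+0.555))/0.0592 = −1.959.
The balanced reaction is Sn⁴⁺(aq) + 2 Tl(s) → Sn²⁺(aq) + 2 Tl⁺(aq), so Q = ([Sn²⁺(aq)]·[Tl⁺(aq)]^2) / [Sn⁴⁺(aq)].
Solving for the unknown gives log [Tl⁺(aq)] = −1.574, so [Tl⁺(aq)] ≈ 0.027 M.

0.027 M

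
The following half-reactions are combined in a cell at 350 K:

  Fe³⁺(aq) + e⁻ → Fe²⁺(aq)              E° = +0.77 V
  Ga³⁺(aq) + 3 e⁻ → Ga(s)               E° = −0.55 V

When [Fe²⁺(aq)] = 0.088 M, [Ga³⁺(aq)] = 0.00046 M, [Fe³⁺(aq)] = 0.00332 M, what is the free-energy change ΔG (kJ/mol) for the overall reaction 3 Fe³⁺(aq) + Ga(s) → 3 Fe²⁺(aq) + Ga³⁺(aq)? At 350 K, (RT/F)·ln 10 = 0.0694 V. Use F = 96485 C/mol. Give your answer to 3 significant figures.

The standard cell potential is +0.77 − (−0.55) = +1.32 V, with n = 3 electrons in the balanced equation.
Here Q = ([Fe²⁺(aq)]^3·[Ga³⁺(aq)]) / [Fe³⁺(aq)]^3 = 8.57 (log Q = 0.933), giving E = +1.32 − (0.0694/3)·(0.933) = +1.2984 V.
Finally ΔG = −nFE = −(3)(96485 C/mol)(+1.2984 V) = −376 kJ/mol.

−376 kJ/mol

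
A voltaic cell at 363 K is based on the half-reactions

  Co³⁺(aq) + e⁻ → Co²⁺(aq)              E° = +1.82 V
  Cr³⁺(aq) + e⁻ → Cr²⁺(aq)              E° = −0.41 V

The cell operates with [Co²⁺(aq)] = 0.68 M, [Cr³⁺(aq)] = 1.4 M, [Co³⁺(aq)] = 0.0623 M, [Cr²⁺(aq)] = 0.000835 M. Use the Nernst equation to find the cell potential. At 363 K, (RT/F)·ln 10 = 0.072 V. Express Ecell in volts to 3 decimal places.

+1.923 V

The Co³⁺/Co²⁺ couple has the more positive E°, so it is the cathode; Cr³⁺/Cr²⁺ is the anode.
The standard potential is +1.82 − (−0.41) = +2.23 V and the balanced reaction transfers n = 1 electron.
The balanced reaction is Co³⁺(aq) + Cr²⁺(aq) → Co²⁺(aq) + Cr³⁺(aq), so Q = ([Co²⁺(aq)]·[Cr³⁺(aq)]) / ([Co³⁺(aq)]·[Cr²⁺(aq)]) = 1.83×10^4 and log Q = 4.262.
E = E° − (0.072/n)·log Q = +2.23 − (0.072/1)(4.262) = +1.923 V.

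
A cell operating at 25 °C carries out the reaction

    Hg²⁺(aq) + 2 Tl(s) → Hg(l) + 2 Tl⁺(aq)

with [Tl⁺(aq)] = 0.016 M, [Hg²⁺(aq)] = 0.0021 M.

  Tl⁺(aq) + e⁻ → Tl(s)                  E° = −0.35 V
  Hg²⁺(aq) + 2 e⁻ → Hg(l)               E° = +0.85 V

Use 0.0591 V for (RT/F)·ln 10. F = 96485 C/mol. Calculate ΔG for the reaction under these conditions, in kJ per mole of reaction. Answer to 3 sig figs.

−237 kJ/mol

With Hg²⁺/Hg reduced at the cathode, E°cell = +0.85 − (−0.35) = +1.20 V and n = 2.
Q = [Tl⁺(aq)]^2 / [Hg²⁺(aq)] = 0.122, so log Q = −0.914 and E = +1.20 − (0.0591/2)(−0.914) = +1.2270 V.
Finally ΔG = −nFE = −(2)(96485 C/mol)(+1.2270 V) = −237 kJ/mol.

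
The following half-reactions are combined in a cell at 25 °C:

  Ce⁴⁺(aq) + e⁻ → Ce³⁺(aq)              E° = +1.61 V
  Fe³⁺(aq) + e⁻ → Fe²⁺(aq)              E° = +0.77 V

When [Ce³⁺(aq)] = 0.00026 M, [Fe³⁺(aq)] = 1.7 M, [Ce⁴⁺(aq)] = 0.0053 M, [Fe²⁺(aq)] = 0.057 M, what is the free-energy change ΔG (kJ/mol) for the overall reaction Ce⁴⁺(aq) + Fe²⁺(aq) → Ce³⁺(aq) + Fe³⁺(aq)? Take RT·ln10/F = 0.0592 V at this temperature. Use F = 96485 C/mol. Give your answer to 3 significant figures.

−80.1 kJ/mol

The standard cell potential is +1.61 − (+0.77) = +0.84 V, with n = 1 electron in the balanced equation.
The reaction quotient is ([Ce³⁺(aq)]·[Fe³⁺(aq)]) / ([Ce⁴⁺(aq)]·[Fe²⁺(aq)]) = 1.46; by Nernst, E = +0.84 − (0.0592/1)(0.165) = +0.8302 V.
Finally ΔG = −nFE = −(1)(96485 C/mol)(+0.8302 V) = −80.1 kJ/mol.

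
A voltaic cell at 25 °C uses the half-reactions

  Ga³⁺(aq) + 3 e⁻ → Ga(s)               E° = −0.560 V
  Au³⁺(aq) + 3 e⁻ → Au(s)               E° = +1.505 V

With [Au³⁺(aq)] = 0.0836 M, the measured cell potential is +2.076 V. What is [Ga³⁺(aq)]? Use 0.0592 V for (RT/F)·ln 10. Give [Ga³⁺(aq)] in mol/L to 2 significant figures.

0.023 M

With Au³⁺/Au at the cathode and Ga³⁺/Ga at the anode, E°cell = +1.505 − (−0.560) = +2.065 V (n = 3).
Since E = E° − (0.0592/n)·log Q, log Q = n(E° − E)/0.0592 = −0.557.
For Au³⁺(aq) + Ga(s) → Au(s) + Ga³⁺(aq), the reaction quotient is Q = [Ga³⁺(aq)] / [Au³⁺(aq)].
Isolating [Ga³⁺(aq)] in Q = 10^{−0.557} yields log [Ga³⁺(aq)] = −1.635, i.e. 0.023 M.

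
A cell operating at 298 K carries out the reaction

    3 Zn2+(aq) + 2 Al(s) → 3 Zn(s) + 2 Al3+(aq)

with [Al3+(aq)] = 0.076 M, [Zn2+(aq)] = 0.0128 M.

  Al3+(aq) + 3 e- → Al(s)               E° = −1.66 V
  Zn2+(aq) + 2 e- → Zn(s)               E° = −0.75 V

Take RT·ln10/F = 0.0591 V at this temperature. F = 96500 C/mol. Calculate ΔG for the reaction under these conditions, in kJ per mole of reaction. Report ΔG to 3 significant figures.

The standard cell potential is −0.75 − (−1.66) = +0.91 V, with n = 6 electrons in the balanced equation.
The reaction quotient is [Al3+(aq)]^2 / [Zn2+(aq)]^3 = 2.75×10^3; by Nernst, E = +0.91 − (0.0591/6)(3.440) = +0.8761 V.
Finally ΔG = −nFE = −(6)(96500 C/mol)(+0.8761 V) = −507 kJ/mol.

−507 kJ/mol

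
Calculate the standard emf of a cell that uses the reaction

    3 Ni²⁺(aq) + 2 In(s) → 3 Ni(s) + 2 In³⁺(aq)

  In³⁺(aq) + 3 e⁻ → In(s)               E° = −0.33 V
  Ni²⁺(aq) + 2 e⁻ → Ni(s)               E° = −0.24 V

+0.09 V

In the reaction as written, Ni²⁺(aq) is reduced (cathode) and In³⁺(aq) is produced by oxidation at the anode.
E°cell = E°(cathode) − E°(anode) = −0.24 − (−0.33) = +0.09 V.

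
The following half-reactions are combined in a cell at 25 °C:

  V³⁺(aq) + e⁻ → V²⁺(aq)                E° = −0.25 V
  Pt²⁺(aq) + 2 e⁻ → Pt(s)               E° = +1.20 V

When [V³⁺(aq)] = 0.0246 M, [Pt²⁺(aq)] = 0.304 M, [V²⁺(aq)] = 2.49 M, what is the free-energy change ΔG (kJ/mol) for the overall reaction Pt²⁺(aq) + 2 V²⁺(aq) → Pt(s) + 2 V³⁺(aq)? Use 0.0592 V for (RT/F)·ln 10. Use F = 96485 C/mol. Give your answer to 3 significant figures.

E°cell = +1.20 − (−0.25) = +1.45 V; the balanced reaction transfers n = 2 electrons.
Here Q = [V³⁺(aq)]^2 / ([Pt²⁺(aq)]·[V²⁺(aq)]^2) = 0.000321 (log Q = −3.493), giving E = +1.45 − (0.0592/2)·(−3.493) = +1.5534 V.
Finally ΔG = −nFE = −(2)(96485 C/mol)(+1.5534 V) = −300 kJ/mol.

−300 kJ/mol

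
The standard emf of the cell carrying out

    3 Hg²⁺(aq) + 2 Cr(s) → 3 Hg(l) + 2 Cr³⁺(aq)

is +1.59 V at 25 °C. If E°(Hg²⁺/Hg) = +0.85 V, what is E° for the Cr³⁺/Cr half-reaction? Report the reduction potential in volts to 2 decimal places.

−0.74 V

In the reaction as written the Hg²⁺/Hg couple is reduced (cathode) and Cr³⁺/Cr is oxidized (anode), so E°cell = E°(Hg²⁺/Hg) − E°(Cr³⁺/Cr).
E°(Cr³⁺/Cr) = E°(cathode) − E°cell = +0.85 − (+1.59) = −0.74 V.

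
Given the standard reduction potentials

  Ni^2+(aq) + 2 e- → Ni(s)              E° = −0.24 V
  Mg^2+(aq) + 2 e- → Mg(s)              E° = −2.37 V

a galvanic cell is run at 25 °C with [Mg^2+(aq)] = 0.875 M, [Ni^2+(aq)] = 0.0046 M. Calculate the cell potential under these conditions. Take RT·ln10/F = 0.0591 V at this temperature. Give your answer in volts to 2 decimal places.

+2.06 V

Since E°(Ni²⁺/Ni) > E°(Mg²⁺/Mg), Ni²⁺/Ni serves as the cathode.
The standard potential is −0.24 − (−2.37) = +2.13 V and the balanced reaction transfers n = 2 electrons.
The balanced reaction is Ni^2+(aq) + Mg(s) → Ni(s) + Mg^2+(aq), so Q = [Mg^2+(aq)] / [Ni^2+(aq)] = 190 and log Q = 2.279.
E = E° − (0.0591/n)·log Q = +2.13 − (0.0591/2)(2.279) = +2.06 V.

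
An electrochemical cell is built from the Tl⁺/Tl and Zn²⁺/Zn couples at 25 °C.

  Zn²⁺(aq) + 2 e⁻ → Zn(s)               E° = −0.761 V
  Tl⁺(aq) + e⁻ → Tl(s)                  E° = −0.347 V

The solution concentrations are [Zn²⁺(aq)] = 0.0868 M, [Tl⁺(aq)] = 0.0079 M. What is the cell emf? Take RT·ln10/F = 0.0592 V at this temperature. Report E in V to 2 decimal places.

+0.32 V

Tl⁺/Tl is reduced (cathode, E° = −0.347 V) and Zn²⁺/Zn is oxidized (anode).
E°cell = −0.347 − (−0.761) = +0.414 V, with n = 2 electrons transferred.
The balanced reaction is 2 Tl⁺(aq) + Zn(s) → 2 Tl(s) + Zn²⁺(aq), so Q = [Zn²⁺(aq)] / [Tl⁺(aq)]^2 = 1.39×10^3 and log Q = 3.143.
E = E° − (0.0592/n)·log Q = +0.414 − (0.0592/2)(3.143) = +0.32 V.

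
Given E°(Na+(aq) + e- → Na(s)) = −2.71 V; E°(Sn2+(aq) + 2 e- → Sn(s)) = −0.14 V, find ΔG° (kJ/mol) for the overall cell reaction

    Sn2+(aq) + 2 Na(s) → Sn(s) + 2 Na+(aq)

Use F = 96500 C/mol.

In the reaction as written Sn2+(aq) is reduced, so the Sn²⁺/Sn couple is the cathode and Na⁺/Na is the anode.
E°cell = −0.14 − (−2.71) = +2.57 V; balancing electrons gives n = 2.
ΔG° = −nFE°cell = −(2)(96500)(+2.57) J/mol = −496 kJ/mol.

−496 kJ/mol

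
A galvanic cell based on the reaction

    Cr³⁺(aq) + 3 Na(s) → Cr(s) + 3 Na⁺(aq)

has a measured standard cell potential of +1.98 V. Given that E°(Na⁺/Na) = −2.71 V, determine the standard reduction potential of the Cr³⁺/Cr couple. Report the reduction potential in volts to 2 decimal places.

In the reaction as written the Cr³⁺/Cr couple is reduced (cathode) and Na⁺/Na is oxidized (anode), so E°cell = E°(Cr³⁺/Cr) − E°(Na⁺/Na).
E°(Cr³⁺/Cr) = E°cell + E°(anode) = +1.98 + (−2.71) = −0.73 V.

−0.73 V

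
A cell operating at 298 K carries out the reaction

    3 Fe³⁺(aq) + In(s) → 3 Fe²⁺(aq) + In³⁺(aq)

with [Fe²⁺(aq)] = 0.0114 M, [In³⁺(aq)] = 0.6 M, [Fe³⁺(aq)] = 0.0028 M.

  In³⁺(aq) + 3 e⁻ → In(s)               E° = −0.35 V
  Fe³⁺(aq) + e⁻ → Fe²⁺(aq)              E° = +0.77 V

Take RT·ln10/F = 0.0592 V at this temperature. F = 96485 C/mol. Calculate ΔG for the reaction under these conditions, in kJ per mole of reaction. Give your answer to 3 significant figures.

The standard cell potential is +0.77 − (−0.35) = +1.12 V, with n = 3 electrons in the balanced equation.
Here Q = ([Fe²⁺(aq)]^3·[In³⁺(aq)]) / [Fe³⁺(aq)]^3 = 40.5 (log Q = 1.607), giving E = +1.12 − (0.0592/3)·(1.607) = +1.0883 V.
ΔG = −nFE = −(3)(96485)(+1.0883) J/mol = −315 kJ/mol.

−315 kJ/mol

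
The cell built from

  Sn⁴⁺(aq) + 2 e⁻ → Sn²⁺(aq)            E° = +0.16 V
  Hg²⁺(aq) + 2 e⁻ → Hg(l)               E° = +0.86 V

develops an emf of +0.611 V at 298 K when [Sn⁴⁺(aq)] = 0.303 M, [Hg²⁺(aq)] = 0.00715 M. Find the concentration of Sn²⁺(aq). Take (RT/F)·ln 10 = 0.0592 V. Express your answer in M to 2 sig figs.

With Hg²⁺/Hg at the cathode and Sn⁴⁺/Sn²⁺ at the anode, E°cell = +0.86 − (+0.16) = +0.70 V (n = 2).
From the Nernst equation, log Q = n(E° − E)/0.0592 = 2·(+0.70 − (+0.611))/0.0592 = 3.007.
Balancing electrons gives Hg²⁺(aq) + Sn²⁺(aq) → Hg(l) + Sn⁴⁺(aq); thus Q = [Sn⁴⁺(aq)] / ([Hg²⁺(aq)]·[Sn²⁺(aq)]).
Isolating [Sn²⁺(aq)] in Q = 10^{3.007} yields log [Sn²⁺(aq)] = −1.380, i.e. 0.042 M.

0.042 M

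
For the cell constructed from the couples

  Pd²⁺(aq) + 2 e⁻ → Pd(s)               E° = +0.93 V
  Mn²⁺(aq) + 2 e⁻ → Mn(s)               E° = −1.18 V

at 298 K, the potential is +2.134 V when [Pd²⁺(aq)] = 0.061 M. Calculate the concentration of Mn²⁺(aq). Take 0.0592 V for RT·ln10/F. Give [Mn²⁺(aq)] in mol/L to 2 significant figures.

0.0094 M

Pd²⁺/Pd is the cathode (higher E°); E°cell = +0.93 − (−1.18) = +2.11 V with n = 2.
From the Nernst equation, log Q = n(E° − E)/0.0592 = 2·(+2.11 − (+2.134))/0.0592 = −0.811.
The balanced reaction is Pd²⁺(aq) + Mn(s) → Pd(s) + Mn²⁺(aq), so Q = [Mn²⁺(aq)] / [Pd²⁺(aq)].
Solving for the unknown gives log [Mn²⁺(aq)] = −2.026, so [Mn²⁺(aq)] ≈ 0.0094 M.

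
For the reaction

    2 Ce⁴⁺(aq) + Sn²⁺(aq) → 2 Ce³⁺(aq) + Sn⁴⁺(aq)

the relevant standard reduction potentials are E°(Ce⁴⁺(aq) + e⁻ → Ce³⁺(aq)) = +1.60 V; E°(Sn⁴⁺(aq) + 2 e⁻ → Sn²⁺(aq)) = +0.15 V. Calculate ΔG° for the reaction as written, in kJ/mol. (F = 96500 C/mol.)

−280 kJ/mol

In the reaction as written Ce⁴⁺(aq) is reduced, so the Ce⁴⁺/Ce³⁺ couple is the cathode and Sn⁴⁺/Sn²⁺ is the anode.
E°cell = +1.60 − (+0.15) = +1.45 V; balancing electrons gives n = 2.
ΔG° = −nFE°cell = −(2)(96500)(+1.45) J/mol = −280 kJ/mol.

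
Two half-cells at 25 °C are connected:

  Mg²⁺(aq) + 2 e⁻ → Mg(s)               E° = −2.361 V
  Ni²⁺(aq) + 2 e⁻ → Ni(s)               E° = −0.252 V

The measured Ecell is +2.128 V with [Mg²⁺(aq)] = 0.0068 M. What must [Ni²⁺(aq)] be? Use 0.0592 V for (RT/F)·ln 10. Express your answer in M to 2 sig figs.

0.030 M

With Ni²⁺/Ni at the cathode and Mg²⁺/Mg at the anode, E°cell = −0.252 − (−2.361) = +2.109 V (n = 2).
Rearranging E = E° − (0.0592/n)·log Q gives log Q = 2(+2.109 − (+2.128))/0.0592 = −0.642.
For Ni²⁺(aq) + Mg(s) → Ni(s) + Mg²⁺(aq), the reaction quotient is Q = [Mg²⁺(aq)] / [Ni²⁺(aq)].
Substituting the known concentrations and solving, log [Ni²⁺(aq)] = −1.525 and [Ni²⁺(aq)] = 0.030 M.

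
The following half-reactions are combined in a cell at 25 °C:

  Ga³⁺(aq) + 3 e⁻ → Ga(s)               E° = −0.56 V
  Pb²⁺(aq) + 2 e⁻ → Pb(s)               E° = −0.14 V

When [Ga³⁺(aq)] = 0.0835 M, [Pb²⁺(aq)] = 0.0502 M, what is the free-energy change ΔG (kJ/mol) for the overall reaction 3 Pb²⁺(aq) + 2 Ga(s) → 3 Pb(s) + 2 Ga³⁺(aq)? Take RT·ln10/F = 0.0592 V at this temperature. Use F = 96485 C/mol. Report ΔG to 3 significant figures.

−233 kJ/mol

E°cell = −0.14 − (−0.56) = +0.42 V; the balanced reaction transfers n = 6 electrons.
Q = [Ga³⁺(aq)]^2 / [Pb²⁺(aq)]^3 = 55.1, so log Q = 1.741 and E = +0.42 − (0.0592/6)(1.741) = +0.4028 V.
Then ΔG = −nFE = −6 × 96485 × +0.4028 J/mol = −233 kJ/mol.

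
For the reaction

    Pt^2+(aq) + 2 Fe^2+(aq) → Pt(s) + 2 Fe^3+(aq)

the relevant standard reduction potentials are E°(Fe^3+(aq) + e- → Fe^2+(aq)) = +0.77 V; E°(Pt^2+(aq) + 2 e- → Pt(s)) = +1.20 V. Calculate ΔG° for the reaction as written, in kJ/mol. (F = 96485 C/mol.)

−83.0 kJ/mol

In the reaction as written Pt^2+(aq) is reduced, so the Pt²⁺/Pt couple is the cathode and Fe³⁺/Fe²⁺ is the anode.
E°cell = +1.20 − (+0.77) = +0.43 V; balancing electrons gives n = 2.
ΔG° = −nFE°cell = −(2)(96485)(+0.43) J/mol = −83.0 kJ/mol.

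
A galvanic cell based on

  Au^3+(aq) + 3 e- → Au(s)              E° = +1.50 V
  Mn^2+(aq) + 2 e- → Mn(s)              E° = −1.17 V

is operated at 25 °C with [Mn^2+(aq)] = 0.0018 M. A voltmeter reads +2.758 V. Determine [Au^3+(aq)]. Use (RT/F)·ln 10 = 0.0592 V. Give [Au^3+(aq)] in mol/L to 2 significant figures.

2.2 M

With Au³⁺/Au at the cathode and Mn²⁺/Mn at the anode, E°cell = +1.50 − (−1.17) = +2.67 V (n = 6).
From the Nernst equation, log Q = n(E° − E)/0.0592 = 6·(+2.67 − (+2.758))/0.0592 = −8.919.
The balanced reaction is 2 Au^3+(aq) + 3 Mn(s) → 2 Au(s) + 3 Mn^2+(aq), so Q = [Mn^2+(aq)]^3 / [Au^3+(aq)]^2.
Isolating [Au^3+(aq)] in Q = 10^{−8.919} yields log [Au^3+(aq)] = 0.342, i.e. 2.2 M.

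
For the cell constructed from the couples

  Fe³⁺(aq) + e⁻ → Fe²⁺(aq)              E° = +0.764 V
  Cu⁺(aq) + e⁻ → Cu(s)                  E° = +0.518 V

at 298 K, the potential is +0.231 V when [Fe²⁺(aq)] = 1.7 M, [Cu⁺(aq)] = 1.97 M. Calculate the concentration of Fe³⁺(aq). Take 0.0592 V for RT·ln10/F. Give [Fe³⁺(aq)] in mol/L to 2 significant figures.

1.9 M

The Fe³⁺/Fe²⁺ couple has the larger reduction potential, so it is the cathode: E°cell = +0.764 − (+0.518) = +0.246 V and n = 1.
From the Nernst equation, log Q = n(E° − E)/0.0592 = 1·(+0.246 − (+0.231))/0.0592 = 0.253.
Balancing electrons gives Fe³⁺(aq) + Cu(s) → Fe²⁺(aq) + Cu⁺(aq); thus Q = ([Fe²⁺(aq)]·[Cu⁺(aq)]) / [Fe³⁺(aq)].
Isolating [Fe³⁺(aq)] in Q = 10^{0.253} yields log [Fe³⁺(aq)] = 0.272, i.e. 1.9 M.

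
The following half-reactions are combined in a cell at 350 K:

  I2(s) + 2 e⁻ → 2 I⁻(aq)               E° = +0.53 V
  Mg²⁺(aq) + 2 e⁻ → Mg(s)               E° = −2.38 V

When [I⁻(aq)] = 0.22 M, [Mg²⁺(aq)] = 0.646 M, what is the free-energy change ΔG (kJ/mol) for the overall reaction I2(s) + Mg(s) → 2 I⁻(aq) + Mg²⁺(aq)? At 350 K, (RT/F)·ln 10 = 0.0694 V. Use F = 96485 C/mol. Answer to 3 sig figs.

−572 kJ/mol

E°cell = +0.53 − (−2.38) = +2.91 V; the balanced reaction transfers n = 2 electrons.
Here Q = [I⁻(aq)]^2·[Mg²⁺(aq)] = 0.0313 (log Q = −1.505), giving E = +2.91 − (0.0694/2)·(−1.505) = +2.9622 V.
ΔG = −nFE = −(2)(96485)(+2.9622) J/mol = −572 kJ/mol.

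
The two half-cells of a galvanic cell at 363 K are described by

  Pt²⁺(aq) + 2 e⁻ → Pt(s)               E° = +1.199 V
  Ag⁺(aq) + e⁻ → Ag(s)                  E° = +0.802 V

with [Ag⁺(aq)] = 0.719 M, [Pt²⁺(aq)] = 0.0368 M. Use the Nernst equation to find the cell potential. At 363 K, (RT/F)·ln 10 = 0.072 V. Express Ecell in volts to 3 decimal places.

+0.356 V

The Pt²⁺/Pt couple has the more positive E°, so it is the cathode; Ag⁺/Ag is the anode.
The standard potential is +1.199 − (+0.802) = +0.397 V and the balanced reaction transfers n = 2 electrons.
Balancing gives Pt²⁺(aq) + 2 Ag(s) → Pt(s) + 2 Ag⁺(aq); hence Q = [Ag⁺(aq)]^2 / [Pt²⁺(aq)] = 14 (log Q = 1.148).
Applying E = E° − (RT ln10/nF)·log Q gives +0.397 − (0.072/2)(1.148) = +0.356 V.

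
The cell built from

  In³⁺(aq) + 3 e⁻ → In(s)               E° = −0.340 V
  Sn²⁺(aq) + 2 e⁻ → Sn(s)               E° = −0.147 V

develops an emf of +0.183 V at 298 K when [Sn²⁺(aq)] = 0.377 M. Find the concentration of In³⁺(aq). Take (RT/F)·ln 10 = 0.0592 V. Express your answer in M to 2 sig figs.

With Sn²⁺/Sn at the cathode and In³⁺/In at the anode, E°cell = −0.147 − (−0.340) = +0.193 V (n = 6).
From the Nernst equation, log Q = n(E° − E)/0.0592 = 6·(+0.193 − (+0.183))/0.0592 = 1.014.
The balanced reaction is 3 Sn²⁺(aq) + 2 In(s) → 3 Sn(s) + 2 In³⁺(aq), so Q = [In³⁺(aq)]^2 / [Sn²⁺(aq)]^3.
Isolating [In³⁺(aq)] in Q = 10^{1.014} yields log [In³⁺(aq)] = −0.128, i.e. 0.74 M.

0.74 M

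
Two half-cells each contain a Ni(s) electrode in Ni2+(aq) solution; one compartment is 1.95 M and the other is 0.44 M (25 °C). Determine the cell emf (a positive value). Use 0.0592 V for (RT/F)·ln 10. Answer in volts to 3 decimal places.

0.019 V

For a concentration cell E°cell = 0, since both electrodes use the same couple.
The compartment with the higher Ni2+(aq) concentration (1.95 M) acts as the cathode; ions are reduced there and produced at the dilute (0.44 M) anode.
With n = 2, Ecell = −(0.0592/2)·log([dilute]/[conc]) = −(0.0592/2)·log(0.44/1.95) = +0.019 V.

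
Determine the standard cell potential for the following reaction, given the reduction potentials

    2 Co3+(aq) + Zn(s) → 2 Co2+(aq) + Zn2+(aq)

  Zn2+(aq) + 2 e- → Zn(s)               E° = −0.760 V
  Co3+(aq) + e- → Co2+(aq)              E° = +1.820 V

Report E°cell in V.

In the reaction as written, Co3+(aq) is reduced (cathode) and Zn2+(aq) is produced by oxidation at the anode.
E°cell = E°(cathode) − E°(anode) = +1.820 − (−0.760) = +2.580 V.

+2.580 V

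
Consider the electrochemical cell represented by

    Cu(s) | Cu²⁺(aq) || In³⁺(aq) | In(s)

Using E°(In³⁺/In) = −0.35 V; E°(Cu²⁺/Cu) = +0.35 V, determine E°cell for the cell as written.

By convention the left-hand electrode in cell notation is the anode (oxidation) and the right-hand electrode is the cathode (reduction).
E°cell = E°(right) − E°(left) = −0.35 − (+0.35) = −0.70 V.
The negative sign shows that, as written, the cell would require an external voltage to drive the reaction.

−0.70 V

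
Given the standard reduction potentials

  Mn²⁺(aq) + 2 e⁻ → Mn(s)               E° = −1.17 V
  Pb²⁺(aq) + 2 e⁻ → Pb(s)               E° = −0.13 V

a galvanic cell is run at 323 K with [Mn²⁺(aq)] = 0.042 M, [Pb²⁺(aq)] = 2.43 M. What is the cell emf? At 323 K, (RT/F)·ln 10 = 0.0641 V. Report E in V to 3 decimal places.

Since E°(Pb²⁺/Pb) > E°(Mn²⁺/Mn), Pb²⁺/Pb serves as the cathode.
E°cell = E°cat − E°an = −0.13 − (−1.17) = +1.04 V; n = 2.
For the overall reaction Pb²⁺(aq) + Mn(s) → Pb(s) + Mn²⁺(aq), Q = [Mn²⁺(aq)] / [Pb²⁺(aq)] = 0.0173, giving log Q = −1.762.
E = E° − (0.0641/n)·log Q = +1.04 − (0.0641/2)(−1.762) = +1.096 V.

+1.096 V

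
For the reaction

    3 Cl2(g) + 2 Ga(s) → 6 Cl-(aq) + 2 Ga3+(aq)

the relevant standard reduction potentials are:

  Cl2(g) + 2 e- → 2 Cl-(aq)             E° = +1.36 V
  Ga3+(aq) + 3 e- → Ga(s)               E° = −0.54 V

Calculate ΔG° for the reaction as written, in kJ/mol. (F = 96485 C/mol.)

In the reaction as written Cl2(g) is reduced, so the Cl₂/Cl⁻ couple is the cathode and Ga³⁺/Ga is the anode.
E°cell = +1.36 − (−0.54) = +1.90 V; balancing electrons gives n = 6.
ΔG° = −nFE°cell = −(6)(96485)(+1.90) J/mol = −1100 kJ/mol.

−1100 kJ/mol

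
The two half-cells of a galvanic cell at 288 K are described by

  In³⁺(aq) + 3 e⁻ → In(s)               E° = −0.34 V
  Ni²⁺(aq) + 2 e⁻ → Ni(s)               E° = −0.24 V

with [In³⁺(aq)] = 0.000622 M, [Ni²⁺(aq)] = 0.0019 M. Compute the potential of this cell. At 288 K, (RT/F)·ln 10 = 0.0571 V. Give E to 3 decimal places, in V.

The Ni²⁺/Ni couple has the more positive E°, so it is the cathode; In³⁺/In is the anode.
The standard potential is −0.24 − (−0.34) = +0.10 V and the balanced reaction transfers n = 6 electrons.
For the overall reaction 3 Ni²⁺(aq) + 2 In(s) → 3 Ni(s) + 2 In³⁺(aq), Q = [In³⁺(aq)]^2 / [Ni²⁺(aq)]^3 = 56.4, giving log Q = 1.751.
Applying E = E° − (RT ln10/nF)·log Q gives +0.10 − (0.0571/6)(1.751) = +0.083 V.

+0.083 V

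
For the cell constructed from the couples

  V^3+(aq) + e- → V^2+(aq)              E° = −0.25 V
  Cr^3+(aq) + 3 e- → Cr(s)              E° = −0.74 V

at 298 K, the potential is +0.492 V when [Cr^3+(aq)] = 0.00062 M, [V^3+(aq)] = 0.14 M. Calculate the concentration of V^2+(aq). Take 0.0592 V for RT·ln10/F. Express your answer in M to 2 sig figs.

V³⁺/V²⁺ is the cathode (higher E°); E°cell = −0.25 − (−0.74) = +0.49 V with n = 3.
From the Nernst equation, log Q = n(E° − E)/0.0592 = 3·(+0.49 − (+0.492))/0.0592 = −0.101.
For 3 V^3+(aq) + Cr(s) → 3 V^2+(aq) + Cr^3+(aq), the reaction quotient is Q = ([V^2+(aq)]^3·[Cr^3+(aq)]) / [V^3+(aq)]^3.
Isolating [V^2+(aq)] in Q = 10^{−0.101} yields log [V^2+(aq)] = 0.182, i.e. 1.5 M.

1.5 M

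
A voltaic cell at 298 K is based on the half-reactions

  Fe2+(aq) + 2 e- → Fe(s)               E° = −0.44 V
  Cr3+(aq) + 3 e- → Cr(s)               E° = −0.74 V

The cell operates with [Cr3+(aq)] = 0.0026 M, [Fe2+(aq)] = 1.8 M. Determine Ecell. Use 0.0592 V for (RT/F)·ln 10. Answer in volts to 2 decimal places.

The Fe²⁺/Fe couple has the more positive E°, so it is the cathode; Cr³⁺/Cr is the anode.
E°cell = −0.44 − (−0.74) = +0.30 V, with n = 6 electrons transferred.
Balancing gives 3 Fe2+(aq) + 2 Cr(s) → 3 Fe(s) + 2 Cr3+(aq); hence Q = [Cr3+(aq)]^2 / [Fe2+(aq)]^3 = 1.16×10^−6 (log Q = −5.936).
E = E° − (0.0592/n)·log Q = +0.30 − (0.0592/6)(−5.936) = +0.36 V.

+0.36 V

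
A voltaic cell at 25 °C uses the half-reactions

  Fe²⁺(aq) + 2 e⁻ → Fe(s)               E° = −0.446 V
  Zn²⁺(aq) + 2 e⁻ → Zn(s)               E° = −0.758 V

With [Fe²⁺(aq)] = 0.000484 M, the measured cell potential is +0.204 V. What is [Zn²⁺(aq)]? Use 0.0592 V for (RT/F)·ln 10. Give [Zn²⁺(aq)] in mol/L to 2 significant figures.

Fe²⁺/Fe is the cathode (higher E°); E°cell = −0.446 − (−0.758) = +0.312 V with n = 2.
From the Nernst equation, log Q = n(E° − E)/0.0592 = 2·(+0.312 − (+0.204))/0.0592 = 3.649.
For Fe²⁺(aq) + Zn(s) → Fe(s) + Zn²⁺(aq), the reaction quotient is Q = [Zn²⁺(aq)] / [Fe²⁺(aq)].
Solving for the unknown gives log [Zn²⁺(aq)] = 0.334, so [Zn²⁺(aq)] ≈ 2.2 M.

2.2 M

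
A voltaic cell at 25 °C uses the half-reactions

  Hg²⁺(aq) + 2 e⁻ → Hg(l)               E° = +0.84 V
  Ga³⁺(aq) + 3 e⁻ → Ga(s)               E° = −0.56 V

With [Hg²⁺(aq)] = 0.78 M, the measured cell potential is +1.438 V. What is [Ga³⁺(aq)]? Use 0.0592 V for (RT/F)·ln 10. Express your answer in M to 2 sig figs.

With Hg²⁺/Hg at the cathode and Ga³⁺/Ga at the anode, E°cell = +0.84 − (−0.56) = +1.40 V (n = 6).
Rearranging E = E° − (0.0592/n)·log Q gives log Q = 6(+1.40 − (+1.438))/0.0592 = −3.851.
The balanced reaction is 3 Hg²⁺(aq) + 2 Ga(s) → 3 Hg(l) + 2 Ga³⁺(aq), so Q = [Ga³⁺(aq)]^2 / [Hg²⁺(aq)]^3.
Solving for the unknown gives log [Ga³⁺(aq)] = −2.087, so [Ga³⁺(aq)] ≈ 0.0082 M.

0.0082 M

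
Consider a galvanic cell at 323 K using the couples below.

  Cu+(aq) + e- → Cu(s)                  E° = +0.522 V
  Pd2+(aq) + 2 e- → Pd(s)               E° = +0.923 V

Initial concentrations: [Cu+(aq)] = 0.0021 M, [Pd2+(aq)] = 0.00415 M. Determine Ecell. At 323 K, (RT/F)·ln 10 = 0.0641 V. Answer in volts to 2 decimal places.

+0.50 V

Pd²⁺/Pd is reduced (cathode, E° = +0.923 V) and Cu⁺/Cu is oxidized (anode).
The standard potential is +0.923 − (+0.522) = +0.401 V and the balanced reaction transfers n = 2 electrons.
Balancing gives Pd2+(aq) + 2 Cu(s) → Pd(s) + 2 Cu+(aq); hence Q = [Cu+(aq)]^2 / [Pd2+(aq)] = 0.00106 (log Q = −2.974).
By the Nernst equation, E = +0.401 − (0.0641/2)·(−2.974) = +0.50 V.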